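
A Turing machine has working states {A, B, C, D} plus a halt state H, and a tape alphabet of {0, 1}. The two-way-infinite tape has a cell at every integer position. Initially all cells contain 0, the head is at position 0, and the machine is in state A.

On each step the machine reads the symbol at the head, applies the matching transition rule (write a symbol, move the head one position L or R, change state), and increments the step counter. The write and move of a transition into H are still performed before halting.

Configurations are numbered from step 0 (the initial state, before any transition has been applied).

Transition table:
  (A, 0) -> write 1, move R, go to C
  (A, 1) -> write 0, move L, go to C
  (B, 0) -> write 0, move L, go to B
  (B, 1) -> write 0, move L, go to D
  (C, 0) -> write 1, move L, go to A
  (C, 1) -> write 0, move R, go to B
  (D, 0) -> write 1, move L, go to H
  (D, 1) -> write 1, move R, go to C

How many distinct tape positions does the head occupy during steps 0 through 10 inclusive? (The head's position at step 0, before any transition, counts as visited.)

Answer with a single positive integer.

Step 1: in state A at pos 0, read 0 -> (A,0)->write 1,move R,goto C. Now: state=C, head=1, tape[-1..2]=0100 (head:   ^)
Step 2: in state C at pos 1, read 0 -> (C,0)->write 1,move L,goto A. Now: state=A, head=0, tape[-1..2]=0110 (head:  ^)
Step 3: in state A at pos 0, read 1 -> (A,1)->write 0,move L,goto C. Now: state=C, head=-1, tape[-2..2]=00010 (head:  ^)
Step 4: in state C at pos -1, read 0 -> (C,0)->write 1,move L,goto A. Now: state=A, head=-2, tape[-3..2]=001010 (head:  ^)
Step 5: in state A at pos -2, read 0 -> (A,0)->write 1,move R,goto C. Now: state=C, head=-1, tape[-3..2]=011010 (head:   ^)
Step 6: in state C at pos -1, read 1 -> (C,1)->write 0,move R,goto B. Now: state=B, head=0, tape[-3..2]=010010 (head:    ^)
Step 7: in state B at pos 0, read 0 -> (B,0)->write 0,move L,goto B. Now: state=B, head=-1, tape[-3..2]=010010 (head:   ^)
Step 8: in state B at pos -1, read 0 -> (B,0)->write 0,move L,goto B. Now: state=B, head=-2, tape[-3..2]=010010 (head:  ^)
Step 9: in state B at pos -2, read 1 -> (B,1)->write 0,move L,goto D. Now: state=D, head=-3, tape[-4..2]=0000010 (head:  ^)
Step 10: in state D at pos -3, read 0 -> (D,0)->write 1,move L,goto H. Now: state=H, head=-4, tape[-5..2]=00100010 (head:  ^)
Head positions at steps 0..10: starting at 0, distinct positions visited = {-4, -3, -2, -1, 0, 1} -> 6 position(s)

Answer: 6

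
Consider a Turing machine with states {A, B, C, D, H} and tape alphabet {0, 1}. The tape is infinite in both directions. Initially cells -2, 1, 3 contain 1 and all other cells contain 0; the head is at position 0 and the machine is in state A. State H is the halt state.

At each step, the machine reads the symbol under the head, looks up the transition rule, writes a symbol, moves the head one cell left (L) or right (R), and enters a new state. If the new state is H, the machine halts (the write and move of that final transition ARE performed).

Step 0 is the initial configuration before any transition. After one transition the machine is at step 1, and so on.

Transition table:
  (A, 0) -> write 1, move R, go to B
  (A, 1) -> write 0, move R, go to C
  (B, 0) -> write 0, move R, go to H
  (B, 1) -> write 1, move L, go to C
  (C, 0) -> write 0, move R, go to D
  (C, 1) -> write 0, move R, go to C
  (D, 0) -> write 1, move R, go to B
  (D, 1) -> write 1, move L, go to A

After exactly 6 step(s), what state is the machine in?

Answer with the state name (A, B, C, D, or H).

Answer: A

Derivation:
Step 1: in state A at pos 0, read 0 -> (A,0)->write 1,move R,goto B. Now: state=B, head=1, tape[-3..4]=01011010 (head:     ^)
Step 2: in state B at pos 1, read 1 -> (B,1)->write 1,move L,goto C. Now: state=C, head=0, tape[-3..4]=01011010 (head:    ^)
Step 3: in state C at pos 0, read 1 -> (C,1)->write 0,move R,goto C. Now: state=C, head=1, tape[-3..4]=01001010 (head:     ^)
Step 4: in state C at pos 1, read 1 -> (C,1)->write 0,move R,goto C. Now: state=C, head=2, tape[-3..4]=01000010 (head:      ^)
Step 5: in state C at pos 2, read 0 -> (C,0)->write 0,move R,goto D. Now: state=D, head=3, tape[-3..4]=01000010 (head:       ^)
Step 6: in state D at pos 3, read 1 -> (D,1)->write 1,move L,goto A. Now: state=A, head=2, tape[-3..4]=01000010 (head:      ^)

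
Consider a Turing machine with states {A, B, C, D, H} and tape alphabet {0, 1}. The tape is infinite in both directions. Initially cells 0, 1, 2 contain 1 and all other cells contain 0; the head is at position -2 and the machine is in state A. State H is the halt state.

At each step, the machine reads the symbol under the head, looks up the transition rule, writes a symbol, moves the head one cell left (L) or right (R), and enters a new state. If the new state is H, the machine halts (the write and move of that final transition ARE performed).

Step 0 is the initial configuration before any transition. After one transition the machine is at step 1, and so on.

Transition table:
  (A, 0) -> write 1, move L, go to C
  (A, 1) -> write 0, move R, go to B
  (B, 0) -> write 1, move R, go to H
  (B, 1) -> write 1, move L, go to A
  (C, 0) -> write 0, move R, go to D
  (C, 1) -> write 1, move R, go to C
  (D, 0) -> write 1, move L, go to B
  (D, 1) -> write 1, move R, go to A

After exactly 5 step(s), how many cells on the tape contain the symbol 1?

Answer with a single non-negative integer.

Answer: 5

Derivation:
Step 1: in state A at pos -2, read 0 -> (A,0)->write 1,move L,goto C. Now: state=C, head=-3, tape[-4..3]=00101110 (head:  ^)
Step 2: in state C at pos -3, read 0 -> (C,0)->write 0,move R,goto D. Now: state=D, head=-2, tape[-4..3]=00101110 (head:   ^)
Step 3: in state D at pos -2, read 1 -> (D,1)->write 1,move R,goto A. Now: state=A, head=-1, tape[-4..3]=00101110 (head:    ^)
Step 4: in state A at pos -1, read 0 -> (A,0)->write 1,move L,goto C. Now: state=C, head=-2, tape[-4..3]=00111110 (head:   ^)
Step 5: in state C at pos -2, read 1 -> (C,1)->write 1,move R,goto C. Now: state=C, head=-1, tape[-4..3]=00111110 (head:    ^)
Cells containing 1 after step 5: {-2, -1, 0, 1, 2} -> 5 cell(s)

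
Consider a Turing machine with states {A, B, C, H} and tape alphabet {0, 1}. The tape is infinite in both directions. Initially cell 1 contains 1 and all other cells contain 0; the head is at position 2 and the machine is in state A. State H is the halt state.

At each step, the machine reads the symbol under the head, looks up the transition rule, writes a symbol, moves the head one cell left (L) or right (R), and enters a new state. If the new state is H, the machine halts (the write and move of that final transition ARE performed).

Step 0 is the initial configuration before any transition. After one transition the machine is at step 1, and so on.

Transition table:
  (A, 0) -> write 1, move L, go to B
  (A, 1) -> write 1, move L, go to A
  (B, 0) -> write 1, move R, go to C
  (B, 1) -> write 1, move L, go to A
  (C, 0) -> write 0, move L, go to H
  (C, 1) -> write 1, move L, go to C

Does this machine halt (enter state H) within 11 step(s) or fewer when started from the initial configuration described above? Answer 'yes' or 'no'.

Answer: yes

Derivation:
Step 1: in state A at pos 2, read 0 -> (A,0)->write 1,move L,goto B. Now: state=B, head=1, tape[0..3]=0110 (head:  ^)
Step 2: in state B at pos 1, read 1 -> (B,1)->write 1,move L,goto A. Now: state=A, head=0, tape[-1..3]=00110 (head:  ^)
Step 3: in state A at pos 0, read 0 -> (A,0)->write 1,move L,goto B. Now: state=B, head=-1, tape[-2..3]=001110 (head:  ^)
Step 4: in state B at pos -1, read 0 -> (B,0)->write 1,move R,goto C. Now: state=C, head=0, tape[-2..3]=011110 (head:   ^)
Step 5: in state C at pos 0, read 1 -> (C,1)->write 1,move L,goto C. Now: state=C, head=-1, tape[-2..3]=011110 (head:  ^)
Step 6: in state C at pos -1, read 1 -> (C,1)->write 1,move L,goto C. Now: state=C, head=-2, tape[-3..3]=0011110 (head:  ^)
Step 7: in state C at pos -2, read 0 -> (C,0)->write 0,move L,goto H. Now: state=H, head=-3, tape[-4..3]=00011110 (head:  ^)
State H reached at step 7; 7 <= 11 -> yes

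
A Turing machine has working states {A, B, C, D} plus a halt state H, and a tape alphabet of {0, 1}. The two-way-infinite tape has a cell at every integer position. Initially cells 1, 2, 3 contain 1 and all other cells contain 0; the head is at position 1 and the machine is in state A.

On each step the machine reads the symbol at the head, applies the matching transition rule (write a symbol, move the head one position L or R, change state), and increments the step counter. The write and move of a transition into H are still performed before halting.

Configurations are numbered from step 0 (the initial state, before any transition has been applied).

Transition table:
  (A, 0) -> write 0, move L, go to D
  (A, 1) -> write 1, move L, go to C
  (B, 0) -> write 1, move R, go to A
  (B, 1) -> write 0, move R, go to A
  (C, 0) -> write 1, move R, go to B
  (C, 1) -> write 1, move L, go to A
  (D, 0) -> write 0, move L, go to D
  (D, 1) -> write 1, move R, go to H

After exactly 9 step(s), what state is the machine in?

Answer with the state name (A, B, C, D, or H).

Step 1: in state A at pos 1, read 1 -> (A,1)->write 1,move L,goto C. Now: state=C, head=0, tape[-1..4]=001110 (head:  ^)
Step 2: in state C at pos 0, read 0 -> (C,0)->write 1,move R,goto B. Now: state=B, head=1, tape[-1..4]=011110 (head:   ^)
Step 3: in state B at pos 1, read 1 -> (B,1)->write 0,move R,goto A. Now: state=A, head=2, tape[-1..4]=010110 (head:    ^)
Step 4: in state A at pos 2, read 1 -> (A,1)->write 1,move L,goto C. Now: state=C, head=1, tape[-1..4]=010110 (head:   ^)
Step 5: in state C at pos 1, read 0 -> (C,0)->write 1,move R,goto B. Now: state=B, head=2, tape[-1..4]=011110 (head:    ^)
Step 6: in state B at pos 2, read 1 -> (B,1)->write 0,move R,goto A. Now: state=A, head=3, tape[-1..4]=011010 (head:     ^)
Step 7: in state A at pos 3, read 1 -> (A,1)->write 1,move L,goto C. Now: state=C, head=2, tape[-1..4]=011010 (head:    ^)
Step 8: in state C at pos 2, read 0 -> (C,0)->write 1,move R,goto B. Now: state=B, head=3, tape[-1..4]=011110 (head:     ^)
Step 9: in state B at pos 3, read 1 -> (B,1)->write 0,move R,goto A. Now: state=A, head=4, tape[-1..5]=0111000 (head:      ^)

Answer: A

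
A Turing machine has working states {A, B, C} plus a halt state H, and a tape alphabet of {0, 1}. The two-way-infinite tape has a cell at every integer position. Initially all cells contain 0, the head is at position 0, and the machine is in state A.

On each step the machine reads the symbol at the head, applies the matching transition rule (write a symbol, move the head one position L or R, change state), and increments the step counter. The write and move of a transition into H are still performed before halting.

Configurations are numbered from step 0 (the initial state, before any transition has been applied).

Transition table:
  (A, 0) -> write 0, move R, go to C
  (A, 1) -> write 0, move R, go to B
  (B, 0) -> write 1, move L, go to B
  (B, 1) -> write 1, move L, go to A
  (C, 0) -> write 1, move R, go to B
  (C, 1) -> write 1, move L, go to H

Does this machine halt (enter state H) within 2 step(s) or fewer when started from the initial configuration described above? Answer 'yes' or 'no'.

Step 1: in state A at pos 0, read 0 -> (A,0)->write 0,move R,goto C. Now: state=C, head=1, tape[-1..2]=0000 (head:   ^)
Step 2: in state C at pos 1, read 0 -> (C,0)->write 1,move R,goto B. Now: state=B, head=2, tape[-1..3]=00100 (head:    ^)
After 2 step(s): state = B (not H) -> not halted within 2 -> no

Answer: no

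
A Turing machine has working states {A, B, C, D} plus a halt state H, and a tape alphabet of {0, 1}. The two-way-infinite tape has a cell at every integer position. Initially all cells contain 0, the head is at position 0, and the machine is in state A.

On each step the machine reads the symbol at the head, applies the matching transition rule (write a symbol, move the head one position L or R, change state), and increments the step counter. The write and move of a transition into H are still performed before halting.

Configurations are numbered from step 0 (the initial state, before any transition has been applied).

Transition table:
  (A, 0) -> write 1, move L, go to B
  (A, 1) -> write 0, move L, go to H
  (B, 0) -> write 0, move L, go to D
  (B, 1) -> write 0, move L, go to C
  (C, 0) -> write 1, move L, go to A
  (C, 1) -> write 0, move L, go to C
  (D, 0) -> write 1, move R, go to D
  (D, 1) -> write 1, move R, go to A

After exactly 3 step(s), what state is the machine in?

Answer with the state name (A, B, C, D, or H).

Answer: D

Derivation:
Step 1: in state A at pos 0, read 0 -> (A,0)->write 1,move L,goto B. Now: state=B, head=-1, tape[-2..1]=0010 (head:  ^)
Step 2: in state B at pos -1, read 0 -> (B,0)->write 0,move L,goto D. Now: state=D, head=-2, tape[-3..1]=00010 (head:  ^)
Step 3: in state D at pos -2, read 0 -> (D,0)->write 1,move R,goto D. Now: state=D, head=-1, tape[-3..1]=01010 (head:   ^)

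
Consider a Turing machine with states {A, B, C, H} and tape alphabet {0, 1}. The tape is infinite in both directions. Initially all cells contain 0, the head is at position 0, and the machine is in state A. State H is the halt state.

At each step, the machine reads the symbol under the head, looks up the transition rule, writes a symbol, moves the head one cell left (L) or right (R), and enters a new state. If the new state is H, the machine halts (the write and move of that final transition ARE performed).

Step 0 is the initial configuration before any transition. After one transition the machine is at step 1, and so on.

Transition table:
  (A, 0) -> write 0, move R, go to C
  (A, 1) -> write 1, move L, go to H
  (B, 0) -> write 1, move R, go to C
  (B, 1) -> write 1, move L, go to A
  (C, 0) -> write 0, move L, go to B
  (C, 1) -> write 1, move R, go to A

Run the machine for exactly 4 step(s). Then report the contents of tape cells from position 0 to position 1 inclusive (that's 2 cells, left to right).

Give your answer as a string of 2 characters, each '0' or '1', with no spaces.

Answer: 10

Derivation:
Step 1: in state A at pos 0, read 0 -> (A,0)->write 0,move R,goto C. Now: state=C, head=1, tape[-1..2]=0000 (head:   ^)
Step 2: in state C at pos 1, read 0 -> (C,0)->write 0,move L,goto B. Now: state=B, head=0, tape[-1..2]=0000 (head:  ^)
Step 3: in state B at pos 0, read 0 -> (B,0)->write 1,move R,goto C. Now: state=C, head=1, tape[-1..2]=0100 (head:   ^)
Step 4: in state C at pos 1, read 0 -> (C,0)->write 0,move L,goto B. Now: state=B, head=0, tape[-1..2]=0100 (head:  ^)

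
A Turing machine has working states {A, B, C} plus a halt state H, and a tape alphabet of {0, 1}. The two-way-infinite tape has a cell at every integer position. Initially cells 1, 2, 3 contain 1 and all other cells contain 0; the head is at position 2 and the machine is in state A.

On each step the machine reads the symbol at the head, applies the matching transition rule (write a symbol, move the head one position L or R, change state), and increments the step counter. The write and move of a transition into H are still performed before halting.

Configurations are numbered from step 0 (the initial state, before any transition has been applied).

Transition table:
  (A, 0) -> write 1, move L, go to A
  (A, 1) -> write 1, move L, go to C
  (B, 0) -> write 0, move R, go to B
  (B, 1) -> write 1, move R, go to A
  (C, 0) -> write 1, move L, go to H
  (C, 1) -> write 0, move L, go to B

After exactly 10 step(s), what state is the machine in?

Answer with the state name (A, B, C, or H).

Step 1: in state A at pos 2, read 1 -> (A,1)->write 1,move L,goto C. Now: state=C, head=1, tape[0..4]=01110 (head:  ^)
Step 2: in state C at pos 1, read 1 -> (C,1)->write 0,move L,goto B. Now: state=B, head=0, tape[-1..4]=000110 (head:  ^)
Step 3: in state B at pos 0, read 0 -> (B,0)->write 0,move R,goto B. Now: state=B, head=1, tape[-1..4]=000110 (head:   ^)
Step 4: in state B at pos 1, read 0 -> (B,0)->write 0,move R,goto B. Now: state=B, head=2, tape[-1..4]=000110 (head:    ^)
Step 5: in state B at pos 2, read 1 -> (B,1)->write 1,move R,goto A. Now: state=A, head=3, tape[-1..4]=000110 (head:     ^)
Step 6: in state A at pos 3, read 1 -> (A,1)->write 1,move L,goto C. Now: state=C, head=2, tape[-1..4]=000110 (head:    ^)
Step 7: in state C at pos 2, read 1 -> (C,1)->write 0,move L,goto B. Now: state=B, head=1, tape[-1..4]=000010 (head:   ^)
Step 8: in state B at pos 1, read 0 -> (B,0)->write 0,move R,goto B. Now: state=B, head=2, tape[-1..4]=000010 (head:    ^)
Step 9: in state B at pos 2, read 0 -> (B,0)->write 0,move R,goto B. Now: state=B, head=3, tape[-1..4]=000010 (head:     ^)
Step 10: in state B at pos 3, read 1 -> (B,1)->write 1,move R,goto A. Now: state=A, head=4, tape[-1..5]=0000100 (head:      ^)

Answer: A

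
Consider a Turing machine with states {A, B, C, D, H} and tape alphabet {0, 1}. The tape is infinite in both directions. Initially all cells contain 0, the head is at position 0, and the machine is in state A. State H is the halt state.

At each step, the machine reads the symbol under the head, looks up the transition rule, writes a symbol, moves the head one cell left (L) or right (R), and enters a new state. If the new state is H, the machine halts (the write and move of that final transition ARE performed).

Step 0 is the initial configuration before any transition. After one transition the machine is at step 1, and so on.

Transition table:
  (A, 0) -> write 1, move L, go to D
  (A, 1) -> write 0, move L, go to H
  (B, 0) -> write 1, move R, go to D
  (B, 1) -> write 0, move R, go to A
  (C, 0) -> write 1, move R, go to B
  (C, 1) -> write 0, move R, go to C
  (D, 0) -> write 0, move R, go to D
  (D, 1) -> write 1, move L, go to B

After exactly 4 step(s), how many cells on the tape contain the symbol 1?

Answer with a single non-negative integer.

Answer: 2

Derivation:
Step 1: in state A at pos 0, read 0 -> (A,0)->write 1,move L,goto D. Now: state=D, head=-1, tape[-2..1]=0010 (head:  ^)
Step 2: in state D at pos -1, read 0 -> (D,0)->write 0,move R,goto D. Now: state=D, head=0, tape[-2..1]=0010 (head:   ^)
Step 3: in state D at pos 0, read 1 -> (D,1)->write 1,move L,goto B. Now: state=B, head=-1, tape[-2..1]=0010 (head:  ^)
Step 4: in state B at pos -1, read 0 -> (B,0)->write 1,move R,goto D. Now: state=D, head=0, tape[-2..1]=0110 (head:   ^)
Cells containing 1 after step 4: {-1, 0} -> 2 cell(s)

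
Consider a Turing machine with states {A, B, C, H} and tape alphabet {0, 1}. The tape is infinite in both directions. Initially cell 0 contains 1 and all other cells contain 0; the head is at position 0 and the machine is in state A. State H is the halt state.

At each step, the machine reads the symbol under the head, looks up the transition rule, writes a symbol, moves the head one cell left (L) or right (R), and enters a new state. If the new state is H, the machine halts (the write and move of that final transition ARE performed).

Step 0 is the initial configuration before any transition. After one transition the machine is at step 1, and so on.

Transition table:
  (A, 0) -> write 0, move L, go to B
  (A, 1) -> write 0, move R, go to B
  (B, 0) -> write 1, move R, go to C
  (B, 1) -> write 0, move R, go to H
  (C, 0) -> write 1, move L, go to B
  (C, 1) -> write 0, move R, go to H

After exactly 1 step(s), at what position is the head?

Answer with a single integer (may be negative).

Answer: 1

Derivation:
Step 1: in state A at pos 0, read 1 -> (A,1)->write 0,move R,goto B. Now: state=B, head=1, tape[-1..2]=0000 (head:   ^)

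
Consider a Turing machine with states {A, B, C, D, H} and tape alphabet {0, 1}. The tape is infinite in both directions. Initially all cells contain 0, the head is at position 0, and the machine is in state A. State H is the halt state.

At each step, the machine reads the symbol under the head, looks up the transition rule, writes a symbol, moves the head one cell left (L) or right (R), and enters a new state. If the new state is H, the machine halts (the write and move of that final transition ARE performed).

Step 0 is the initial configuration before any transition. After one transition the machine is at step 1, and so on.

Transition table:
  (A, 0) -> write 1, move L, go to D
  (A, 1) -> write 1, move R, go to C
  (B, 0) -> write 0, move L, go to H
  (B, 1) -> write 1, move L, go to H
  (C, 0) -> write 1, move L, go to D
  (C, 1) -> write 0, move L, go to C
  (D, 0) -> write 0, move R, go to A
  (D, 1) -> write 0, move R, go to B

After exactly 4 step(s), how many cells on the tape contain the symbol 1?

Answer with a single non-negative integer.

Step 1: in state A at pos 0, read 0 -> (A,0)->write 1,move L,goto D. Now: state=D, head=-1, tape[-2..1]=0010 (head:  ^)
Step 2: in state D at pos -1, read 0 -> (D,0)->write 0,move R,goto A. Now: state=A, head=0, tape[-2..1]=0010 (head:   ^)
Step 3: in state A at pos 0, read 1 -> (A,1)->write 1,move R,goto C. Now: state=C, head=1, tape[-2..2]=00100 (head:    ^)
Step 4: in state C at pos 1, read 0 -> (C,0)->write 1,move L,goto D. Now: state=D, head=0, tape[-2..2]=00110 (head:   ^)
Cells containing 1 after step 4: {0, 1} -> 2 cell(s)

Answer: 2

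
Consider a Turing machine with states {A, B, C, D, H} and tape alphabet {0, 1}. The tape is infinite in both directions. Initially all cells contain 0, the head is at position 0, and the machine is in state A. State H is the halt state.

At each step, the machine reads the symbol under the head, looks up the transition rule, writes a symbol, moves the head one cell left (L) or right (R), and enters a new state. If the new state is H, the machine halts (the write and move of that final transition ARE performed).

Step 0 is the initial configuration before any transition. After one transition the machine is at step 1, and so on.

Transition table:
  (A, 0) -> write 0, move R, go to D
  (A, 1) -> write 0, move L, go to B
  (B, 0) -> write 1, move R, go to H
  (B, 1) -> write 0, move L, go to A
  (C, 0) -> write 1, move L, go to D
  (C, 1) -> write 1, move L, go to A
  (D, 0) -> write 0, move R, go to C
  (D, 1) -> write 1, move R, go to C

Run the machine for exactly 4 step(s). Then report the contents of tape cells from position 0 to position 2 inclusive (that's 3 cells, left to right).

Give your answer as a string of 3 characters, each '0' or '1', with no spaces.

Answer: 001

Derivation:
Step 1: in state A at pos 0, read 0 -> (A,0)->write 0,move R,goto D. Now: state=D, head=1, tape[-1..2]=0000 (head:   ^)
Step 2: in state D at pos 1, read 0 -> (D,0)->write 0,move R,goto C. Now: state=C, head=2, tape[-1..3]=00000 (head:    ^)
Step 3: in state C at pos 2, read 0 -> (C,0)->write 1,move L,goto D. Now: state=D, head=1, tape[-1..3]=00010 (head:   ^)
Step 4: in state D at pos 1, read 0 -> (D,0)->write 0,move R,goto C. Now: state=C, head=2, tape[-1..3]=00010 (head:    ^)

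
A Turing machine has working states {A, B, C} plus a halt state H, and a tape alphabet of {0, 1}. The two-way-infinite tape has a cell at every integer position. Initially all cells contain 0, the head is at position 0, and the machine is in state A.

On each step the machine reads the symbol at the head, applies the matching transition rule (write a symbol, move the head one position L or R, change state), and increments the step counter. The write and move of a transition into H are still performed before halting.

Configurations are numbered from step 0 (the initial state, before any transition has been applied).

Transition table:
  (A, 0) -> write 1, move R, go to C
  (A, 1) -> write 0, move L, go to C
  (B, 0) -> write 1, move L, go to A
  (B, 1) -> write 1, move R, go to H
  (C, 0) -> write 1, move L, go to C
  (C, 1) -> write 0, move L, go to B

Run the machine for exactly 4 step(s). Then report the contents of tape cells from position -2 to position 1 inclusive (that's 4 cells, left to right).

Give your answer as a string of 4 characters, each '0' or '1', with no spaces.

Answer: 0101

Derivation:
Step 1: in state A at pos 0, read 0 -> (A,0)->write 1,move R,goto C. Now: state=C, head=1, tape[-1..2]=0100 (head:   ^)
Step 2: in state C at pos 1, read 0 -> (C,0)->write 1,move L,goto C. Now: state=C, head=0, tape[-1..2]=0110 (head:  ^)
Step 3: in state C at pos 0, read 1 -> (C,1)->write 0,move L,goto B. Now: state=B, head=-1, tape[-2..2]=00010 (head:  ^)
Step 4: in state B at pos -1, read 0 -> (B,0)->write 1,move L,goto A. Now: state=A, head=-2, tape[-3..2]=001010 (head:  ^)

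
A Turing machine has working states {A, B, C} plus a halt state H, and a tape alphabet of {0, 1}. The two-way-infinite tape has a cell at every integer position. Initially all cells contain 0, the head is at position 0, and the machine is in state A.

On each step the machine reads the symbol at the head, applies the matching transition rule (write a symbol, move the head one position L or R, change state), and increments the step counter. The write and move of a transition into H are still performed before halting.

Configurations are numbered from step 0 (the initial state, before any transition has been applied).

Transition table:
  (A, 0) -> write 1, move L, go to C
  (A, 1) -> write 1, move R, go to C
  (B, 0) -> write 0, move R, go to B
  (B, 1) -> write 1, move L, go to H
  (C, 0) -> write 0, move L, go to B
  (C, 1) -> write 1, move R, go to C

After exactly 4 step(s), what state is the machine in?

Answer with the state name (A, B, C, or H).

Answer: B

Derivation:
Step 1: in state A at pos 0, read 0 -> (A,0)->write 1,move L,goto C. Now: state=C, head=-1, tape[-2..1]=0010 (head:  ^)
Step 2: in state C at pos -1, read 0 -> (C,0)->write 0,move L,goto B. Now: state=B, head=-2, tape[-3..1]=00010 (head:  ^)
Step 3: in state B at pos -2, read 0 -> (B,0)->write 0,move R,goto B. Now: state=B, head=-1, tape[-3..1]=00010 (head:   ^)
Step 4: in state B at pos -1, read 0 -> (B,0)->write 0,move R,goto B. Now: state=B, head=0, tape[-3..1]=00010 (head:    ^)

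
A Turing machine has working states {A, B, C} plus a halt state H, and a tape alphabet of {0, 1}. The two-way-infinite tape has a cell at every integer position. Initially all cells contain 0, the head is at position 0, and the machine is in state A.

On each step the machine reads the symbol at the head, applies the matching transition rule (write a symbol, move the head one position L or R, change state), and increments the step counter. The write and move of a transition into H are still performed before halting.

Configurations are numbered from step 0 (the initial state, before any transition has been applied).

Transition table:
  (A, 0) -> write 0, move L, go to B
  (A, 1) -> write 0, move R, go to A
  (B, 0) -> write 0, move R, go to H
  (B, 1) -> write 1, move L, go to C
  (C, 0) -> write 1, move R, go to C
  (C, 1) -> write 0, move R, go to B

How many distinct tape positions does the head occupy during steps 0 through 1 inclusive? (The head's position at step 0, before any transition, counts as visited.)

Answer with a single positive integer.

Answer: 2

Derivation:
Step 1: in state A at pos 0, read 0 -> (A,0)->write 0,move L,goto B. Now: state=B, head=-1, tape[-2..1]=0000 (head:  ^)
Head positions at steps 0..1: starting at 0, distinct positions visited = {-1, 0} -> 2 position(s)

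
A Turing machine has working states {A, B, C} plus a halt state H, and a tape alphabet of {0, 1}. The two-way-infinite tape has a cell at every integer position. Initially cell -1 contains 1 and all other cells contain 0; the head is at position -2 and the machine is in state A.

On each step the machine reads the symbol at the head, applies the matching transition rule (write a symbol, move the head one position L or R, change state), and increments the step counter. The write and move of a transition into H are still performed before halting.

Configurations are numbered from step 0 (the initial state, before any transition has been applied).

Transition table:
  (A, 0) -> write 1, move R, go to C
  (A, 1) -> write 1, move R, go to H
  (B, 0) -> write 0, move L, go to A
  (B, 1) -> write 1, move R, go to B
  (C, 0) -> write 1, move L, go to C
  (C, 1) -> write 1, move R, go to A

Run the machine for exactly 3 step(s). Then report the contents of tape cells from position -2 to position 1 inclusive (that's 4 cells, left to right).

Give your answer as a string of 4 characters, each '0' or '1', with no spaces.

Answer: 1110

Derivation:
Step 1: in state A at pos -2, read 0 -> (A,0)->write 1,move R,goto C. Now: state=C, head=-1, tape[-3..0]=0110 (head:   ^)
Step 2: in state C at pos -1, read 1 -> (C,1)->write 1,move R,goto A. Now: state=A, head=0, tape[-3..1]=01100 (head:    ^)
Step 3: in state A at pos 0, read 0 -> (A,0)->write 1,move R,goto C. Now: state=C, head=1, tape[-3..2]=011100 (head:     ^)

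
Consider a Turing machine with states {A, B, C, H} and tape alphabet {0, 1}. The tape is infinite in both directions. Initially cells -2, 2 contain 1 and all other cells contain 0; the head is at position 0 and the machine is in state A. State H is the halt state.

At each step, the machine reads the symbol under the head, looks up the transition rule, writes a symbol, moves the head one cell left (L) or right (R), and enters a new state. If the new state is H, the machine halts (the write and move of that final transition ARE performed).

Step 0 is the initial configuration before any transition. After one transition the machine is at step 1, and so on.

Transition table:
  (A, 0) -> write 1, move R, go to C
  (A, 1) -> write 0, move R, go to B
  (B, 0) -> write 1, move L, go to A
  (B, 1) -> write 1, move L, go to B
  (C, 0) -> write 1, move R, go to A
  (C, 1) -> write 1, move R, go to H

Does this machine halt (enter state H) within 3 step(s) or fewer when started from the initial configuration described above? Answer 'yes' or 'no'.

Step 1: in state A at pos 0, read 0 -> (A,0)->write 1,move R,goto C. Now: state=C, head=1, tape[-3..3]=0101010 (head:     ^)
Step 2: in state C at pos 1, read 0 -> (C,0)->write 1,move R,goto A. Now: state=A, head=2, tape[-3..3]=0101110 (head:      ^)
Step 3: in state A at pos 2, read 1 -> (A,1)->write 0,move R,goto B. Now: state=B, head=3, tape[-3..4]=01011000 (head:       ^)
After 3 step(s): state = B (not H) -> not halted within 3 -> no

Answer: no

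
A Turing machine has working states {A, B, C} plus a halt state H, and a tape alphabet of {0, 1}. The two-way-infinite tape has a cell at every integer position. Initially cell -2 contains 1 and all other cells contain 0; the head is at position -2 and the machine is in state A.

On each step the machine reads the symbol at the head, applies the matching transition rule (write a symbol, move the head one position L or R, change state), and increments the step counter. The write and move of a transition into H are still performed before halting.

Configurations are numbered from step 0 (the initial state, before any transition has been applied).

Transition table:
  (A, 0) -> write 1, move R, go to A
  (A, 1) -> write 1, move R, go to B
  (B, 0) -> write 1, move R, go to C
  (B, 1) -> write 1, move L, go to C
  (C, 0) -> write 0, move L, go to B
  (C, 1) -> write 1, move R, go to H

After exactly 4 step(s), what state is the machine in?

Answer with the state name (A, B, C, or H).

Step 1: in state A at pos -2, read 1 -> (A,1)->write 1,move R,goto B. Now: state=B, head=-1, tape[-3..0]=0100 (head:   ^)
Step 2: in state B at pos -1, read 0 -> (B,0)->write 1,move R,goto C. Now: state=C, head=0, tape[-3..1]=01100 (head:    ^)
Step 3: in state C at pos 0, read 0 -> (C,0)->write 0,move L,goto B. Now: state=B, head=-1, tape[-3..1]=01100 (head:   ^)
Step 4: in state B at pos -1, read 1 -> (B,1)->write 1,move L,goto C. Now: state=C, head=-2, tape[-3..1]=01100 (head:  ^)

Answer: C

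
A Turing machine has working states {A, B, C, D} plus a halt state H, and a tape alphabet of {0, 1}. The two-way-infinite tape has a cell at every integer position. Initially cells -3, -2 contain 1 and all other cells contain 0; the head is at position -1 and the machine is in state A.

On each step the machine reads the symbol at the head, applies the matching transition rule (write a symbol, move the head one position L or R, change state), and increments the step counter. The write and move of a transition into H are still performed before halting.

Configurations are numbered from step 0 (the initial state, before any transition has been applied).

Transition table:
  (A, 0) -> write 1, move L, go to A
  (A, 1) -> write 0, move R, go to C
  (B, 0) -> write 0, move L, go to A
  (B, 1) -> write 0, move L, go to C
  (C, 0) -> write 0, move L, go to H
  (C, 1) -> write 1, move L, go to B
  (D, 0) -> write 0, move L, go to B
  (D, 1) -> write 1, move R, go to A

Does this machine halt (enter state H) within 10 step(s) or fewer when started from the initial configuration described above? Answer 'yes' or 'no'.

Step 1: in state A at pos -1, read 0 -> (A,0)->write 1,move L,goto A. Now: state=A, head=-2, tape[-4..0]=01110 (head:   ^)
Step 2: in state A at pos -2, read 1 -> (A,1)->write 0,move R,goto C. Now: state=C, head=-1, tape[-4..0]=01010 (head:    ^)
Step 3: in state C at pos -1, read 1 -> (C,1)->write 1,move L,goto B. Now: state=B, head=-2, tape[-4..0]=01010 (head:   ^)
Step 4: in state B at pos -2, read 0 -> (B,0)->write 0,move L,goto A. Now: state=A, head=-3, tape[-4..0]=01010 (head:  ^)
Step 5: in state A at pos -3, read 1 -> (A,1)->write 0,move R,goto C. Now: state=C, head=-2, tape[-4..0]=00010 (head:   ^)
Step 6: in state C at pos -2, read 0 -> (C,0)->write 0,move L,goto H. Now: state=H, head=-3, tape[-4..0]=00010 (head:  ^)
State H reached at step 6; 6 <= 10 -> yes

Answer: yes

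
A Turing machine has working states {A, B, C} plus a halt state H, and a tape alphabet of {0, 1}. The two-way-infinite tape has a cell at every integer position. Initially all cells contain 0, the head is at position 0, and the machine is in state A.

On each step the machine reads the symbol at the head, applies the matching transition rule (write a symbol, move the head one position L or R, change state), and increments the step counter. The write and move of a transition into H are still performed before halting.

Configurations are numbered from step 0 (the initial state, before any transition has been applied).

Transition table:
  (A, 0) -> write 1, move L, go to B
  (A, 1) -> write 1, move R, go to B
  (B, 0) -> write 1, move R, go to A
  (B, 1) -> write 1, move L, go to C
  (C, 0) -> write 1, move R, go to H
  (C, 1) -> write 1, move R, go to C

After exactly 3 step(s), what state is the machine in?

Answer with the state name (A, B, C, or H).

Step 1: in state A at pos 0, read 0 -> (A,0)->write 1,move L,goto B. Now: state=B, head=-1, tape[-2..1]=0010 (head:  ^)
Step 2: in state B at pos -1, read 0 -> (B,0)->write 1,move R,goto A. Now: state=A, head=0, tape[-2..1]=0110 (head:   ^)
Step 3: in state A at pos 0, read 1 -> (A,1)->write 1,move R,goto B. Now: state=B, head=1, tape[-2..2]=01100 (head:    ^)

Answer: B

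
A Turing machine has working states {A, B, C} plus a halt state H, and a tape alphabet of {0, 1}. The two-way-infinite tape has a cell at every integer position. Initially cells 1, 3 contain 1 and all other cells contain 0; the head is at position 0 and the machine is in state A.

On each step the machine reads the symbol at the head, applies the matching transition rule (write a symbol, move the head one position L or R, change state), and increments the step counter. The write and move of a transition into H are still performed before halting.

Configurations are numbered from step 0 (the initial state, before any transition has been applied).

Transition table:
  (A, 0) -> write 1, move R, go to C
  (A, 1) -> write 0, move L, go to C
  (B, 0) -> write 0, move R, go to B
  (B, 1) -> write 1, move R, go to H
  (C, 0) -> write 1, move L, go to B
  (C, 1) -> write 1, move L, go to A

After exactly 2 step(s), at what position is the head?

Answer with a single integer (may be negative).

Step 1: in state A at pos 0, read 0 -> (A,0)->write 1,move R,goto C. Now: state=C, head=1, tape[-1..4]=011010 (head:   ^)
Step 2: in state C at pos 1, read 1 -> (C,1)->write 1,move L,goto A. Now: state=A, head=0, tape[-1..4]=011010 (head:  ^)

Answer: 0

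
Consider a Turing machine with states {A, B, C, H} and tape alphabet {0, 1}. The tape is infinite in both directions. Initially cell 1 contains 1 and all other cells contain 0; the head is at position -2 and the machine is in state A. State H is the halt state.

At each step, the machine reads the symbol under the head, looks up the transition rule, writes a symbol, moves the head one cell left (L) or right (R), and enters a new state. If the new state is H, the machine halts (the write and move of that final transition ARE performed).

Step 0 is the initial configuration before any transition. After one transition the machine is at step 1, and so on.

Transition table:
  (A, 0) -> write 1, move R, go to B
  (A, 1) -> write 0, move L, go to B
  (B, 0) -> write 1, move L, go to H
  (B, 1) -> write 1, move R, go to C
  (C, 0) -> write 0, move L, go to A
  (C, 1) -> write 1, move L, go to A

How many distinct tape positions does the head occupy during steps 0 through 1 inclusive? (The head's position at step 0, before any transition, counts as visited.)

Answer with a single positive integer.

Answer: 2

Derivation:
Step 1: in state A at pos -2, read 0 -> (A,0)->write 1,move R,goto B. Now: state=B, head=-1, tape[-3..2]=010010 (head:   ^)
Head positions at steps 0..1: starting at -2, distinct positions visited = {-2, -1} -> 2 position(s)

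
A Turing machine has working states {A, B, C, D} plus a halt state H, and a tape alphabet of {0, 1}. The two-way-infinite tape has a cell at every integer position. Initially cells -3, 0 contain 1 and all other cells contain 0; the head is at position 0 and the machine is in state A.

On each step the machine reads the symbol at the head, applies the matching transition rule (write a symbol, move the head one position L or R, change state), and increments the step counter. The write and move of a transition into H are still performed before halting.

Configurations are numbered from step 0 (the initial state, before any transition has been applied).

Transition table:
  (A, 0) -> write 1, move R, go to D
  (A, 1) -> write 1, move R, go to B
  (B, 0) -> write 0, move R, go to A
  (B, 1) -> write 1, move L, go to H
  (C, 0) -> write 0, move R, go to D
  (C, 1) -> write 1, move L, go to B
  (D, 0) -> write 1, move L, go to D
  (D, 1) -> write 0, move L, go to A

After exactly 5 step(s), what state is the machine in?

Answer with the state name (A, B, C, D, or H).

Answer: A

Derivation:
Step 1: in state A at pos 0, read 1 -> (A,1)->write 1,move R,goto B. Now: state=B, head=1, tape[-4..2]=0100100 (head:      ^)
Step 2: in state B at pos 1, read 0 -> (B,0)->write 0,move R,goto A. Now: state=A, head=2, tape[-4..3]=01001000 (head:       ^)
Step 3: in state A at pos 2, read 0 -> (A,0)->write 1,move R,goto D. Now: state=D, head=3, tape[-4..4]=010010100 (head:        ^)
Step 4: in state D at pos 3, read 0 -> (D,0)->write 1,move L,goto D. Now: state=D, head=2, tape[-4..4]=010010110 (head:       ^)
Step 5: in state D at pos 2, read 1 -> (D,1)->write 0,move L,goto A. Now: state=A, head=1, tape[-4..4]=010010010 (head:      ^)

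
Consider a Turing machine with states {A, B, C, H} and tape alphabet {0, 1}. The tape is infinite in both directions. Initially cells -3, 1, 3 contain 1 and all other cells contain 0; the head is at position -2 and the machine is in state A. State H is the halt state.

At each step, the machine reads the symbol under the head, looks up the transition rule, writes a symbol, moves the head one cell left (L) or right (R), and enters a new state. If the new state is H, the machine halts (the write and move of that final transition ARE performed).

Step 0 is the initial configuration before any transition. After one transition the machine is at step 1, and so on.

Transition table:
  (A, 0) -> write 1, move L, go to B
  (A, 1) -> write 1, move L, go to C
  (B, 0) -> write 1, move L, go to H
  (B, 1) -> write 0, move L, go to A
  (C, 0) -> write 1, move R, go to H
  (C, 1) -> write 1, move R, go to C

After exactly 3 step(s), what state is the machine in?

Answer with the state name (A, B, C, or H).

Step 1: in state A at pos -2, read 0 -> (A,0)->write 1,move L,goto B. Now: state=B, head=-3, tape[-4..4]=011001010 (head:  ^)
Step 2: in state B at pos -3, read 1 -> (B,1)->write 0,move L,goto A. Now: state=A, head=-4, tape[-5..4]=0001001010 (head:  ^)
Step 3: in state A at pos -4, read 0 -> (A,0)->write 1,move L,goto B. Now: state=B, head=-5, tape[-6..4]=00101001010 (head:  ^)

Answer: B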